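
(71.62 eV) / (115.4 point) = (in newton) 2.819e-16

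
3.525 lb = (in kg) 1.599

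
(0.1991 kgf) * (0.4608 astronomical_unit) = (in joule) 1.346e+11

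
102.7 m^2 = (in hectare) 0.01027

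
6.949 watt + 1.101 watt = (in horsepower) 0.0108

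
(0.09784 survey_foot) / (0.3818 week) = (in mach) 3.793e-10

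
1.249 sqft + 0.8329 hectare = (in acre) 2.058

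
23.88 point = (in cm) 0.8424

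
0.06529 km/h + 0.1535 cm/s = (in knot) 0.03824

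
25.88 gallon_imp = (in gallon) 31.08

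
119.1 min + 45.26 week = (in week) 45.27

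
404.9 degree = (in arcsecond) 1.458e+06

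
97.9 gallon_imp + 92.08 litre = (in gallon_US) 141.9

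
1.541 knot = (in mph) 1.773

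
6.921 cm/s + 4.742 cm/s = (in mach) 0.0003425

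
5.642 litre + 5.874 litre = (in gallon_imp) 2.533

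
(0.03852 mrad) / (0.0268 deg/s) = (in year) 2.611e-09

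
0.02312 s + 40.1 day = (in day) 40.1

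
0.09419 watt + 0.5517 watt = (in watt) 0.6459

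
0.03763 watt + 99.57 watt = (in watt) 99.61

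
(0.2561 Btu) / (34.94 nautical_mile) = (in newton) 0.004176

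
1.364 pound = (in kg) 0.6187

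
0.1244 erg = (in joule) 1.244e-08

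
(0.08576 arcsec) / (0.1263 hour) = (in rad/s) 9.144e-10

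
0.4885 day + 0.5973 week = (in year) 0.01279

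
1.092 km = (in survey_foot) 3583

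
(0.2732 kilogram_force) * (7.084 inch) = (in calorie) 0.1152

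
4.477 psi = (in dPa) 3.087e+05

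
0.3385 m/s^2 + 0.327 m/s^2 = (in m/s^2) 0.6655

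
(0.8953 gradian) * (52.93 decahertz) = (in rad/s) 7.444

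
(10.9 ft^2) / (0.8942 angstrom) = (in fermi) 1.132e+25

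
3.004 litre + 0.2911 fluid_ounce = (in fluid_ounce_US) 101.9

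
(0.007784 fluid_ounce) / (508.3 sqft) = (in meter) 4.875e-09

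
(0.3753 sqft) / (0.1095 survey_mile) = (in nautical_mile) 1.068e-07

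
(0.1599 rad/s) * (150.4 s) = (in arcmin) 8.267e+04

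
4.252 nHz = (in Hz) 4.252e-09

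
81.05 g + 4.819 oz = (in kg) 0.2177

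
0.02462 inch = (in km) 6.253e-07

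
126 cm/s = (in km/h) 4.536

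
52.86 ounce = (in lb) 3.304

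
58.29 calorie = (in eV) 1.522e+21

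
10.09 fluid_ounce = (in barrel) 0.001877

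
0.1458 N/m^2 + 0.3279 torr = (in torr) 0.329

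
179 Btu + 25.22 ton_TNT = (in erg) 1.055e+18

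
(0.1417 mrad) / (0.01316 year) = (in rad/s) 3.414e-10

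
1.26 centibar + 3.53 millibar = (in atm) 0.01592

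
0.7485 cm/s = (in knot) 0.01455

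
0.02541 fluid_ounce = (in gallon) 0.0001985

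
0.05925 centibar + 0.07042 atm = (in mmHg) 53.96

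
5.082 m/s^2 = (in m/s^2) 5.082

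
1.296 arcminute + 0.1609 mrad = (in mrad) 0.5379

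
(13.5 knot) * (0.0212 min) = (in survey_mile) 0.005489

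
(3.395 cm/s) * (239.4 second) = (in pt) 2.304e+04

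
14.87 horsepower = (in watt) 1.109e+04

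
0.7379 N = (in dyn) 7.379e+04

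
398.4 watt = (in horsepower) 0.5343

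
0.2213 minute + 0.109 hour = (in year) 1.286e-05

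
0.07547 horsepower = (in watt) 56.28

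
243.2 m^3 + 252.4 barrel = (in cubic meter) 283.3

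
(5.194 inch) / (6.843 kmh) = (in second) 0.06941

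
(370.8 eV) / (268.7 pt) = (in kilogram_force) 6.391e-17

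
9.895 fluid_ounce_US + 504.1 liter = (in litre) 504.4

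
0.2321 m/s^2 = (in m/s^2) 0.2321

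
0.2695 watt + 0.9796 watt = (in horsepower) 0.001675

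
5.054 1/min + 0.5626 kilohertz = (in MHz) 0.0005627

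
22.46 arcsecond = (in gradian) 0.006932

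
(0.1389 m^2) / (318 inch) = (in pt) 48.75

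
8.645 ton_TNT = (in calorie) 8.645e+09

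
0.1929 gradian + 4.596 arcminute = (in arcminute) 15.01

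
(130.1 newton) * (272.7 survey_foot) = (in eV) 6.749e+22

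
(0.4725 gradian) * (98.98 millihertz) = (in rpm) 0.007015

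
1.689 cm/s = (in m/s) 0.01689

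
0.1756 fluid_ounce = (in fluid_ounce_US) 0.1756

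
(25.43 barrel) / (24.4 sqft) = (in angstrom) 1.784e+10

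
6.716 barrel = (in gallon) 282.1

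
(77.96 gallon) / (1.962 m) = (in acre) 3.717e-05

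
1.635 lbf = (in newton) 7.273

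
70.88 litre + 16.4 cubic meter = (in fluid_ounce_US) 5.569e+05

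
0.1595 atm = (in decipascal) 1.616e+05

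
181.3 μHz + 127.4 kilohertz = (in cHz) 1.274e+07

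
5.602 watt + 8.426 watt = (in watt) 14.03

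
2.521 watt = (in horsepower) 0.003381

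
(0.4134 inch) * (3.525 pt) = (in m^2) 1.306e-05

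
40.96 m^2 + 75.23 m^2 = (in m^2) 116.2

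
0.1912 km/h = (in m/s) 0.05311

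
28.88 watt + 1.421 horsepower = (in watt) 1089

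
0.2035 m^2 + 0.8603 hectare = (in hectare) 0.8603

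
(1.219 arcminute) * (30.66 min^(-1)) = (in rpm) 0.00173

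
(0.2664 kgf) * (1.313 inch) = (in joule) 0.08713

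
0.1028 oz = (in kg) 0.002914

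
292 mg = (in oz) 0.0103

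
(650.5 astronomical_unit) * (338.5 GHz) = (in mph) 7.369e+25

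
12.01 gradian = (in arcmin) 648.5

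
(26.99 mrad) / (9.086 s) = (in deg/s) 0.1702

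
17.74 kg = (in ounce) 625.8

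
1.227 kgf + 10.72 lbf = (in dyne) 5.972e+06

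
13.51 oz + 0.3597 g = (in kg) 0.3834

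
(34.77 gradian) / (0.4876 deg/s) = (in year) 2.035e-06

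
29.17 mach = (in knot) 1.931e+04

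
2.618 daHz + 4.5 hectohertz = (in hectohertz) 4.762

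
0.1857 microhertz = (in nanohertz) 185.7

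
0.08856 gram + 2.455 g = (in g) 2.544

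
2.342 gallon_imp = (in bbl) 0.06697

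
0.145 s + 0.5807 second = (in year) 2.301e-08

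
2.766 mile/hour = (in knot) 2.404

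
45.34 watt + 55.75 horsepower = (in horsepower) 55.81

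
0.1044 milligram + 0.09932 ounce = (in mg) 2816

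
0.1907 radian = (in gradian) 12.14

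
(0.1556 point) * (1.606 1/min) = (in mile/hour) 3.287e-06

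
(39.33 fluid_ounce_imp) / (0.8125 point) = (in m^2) 3.899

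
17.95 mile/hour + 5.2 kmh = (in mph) 21.18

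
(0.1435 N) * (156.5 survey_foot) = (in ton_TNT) 1.636e-09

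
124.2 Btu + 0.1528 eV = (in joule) 1.31e+05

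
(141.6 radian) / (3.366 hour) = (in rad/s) 0.01169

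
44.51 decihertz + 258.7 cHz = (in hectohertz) 0.07038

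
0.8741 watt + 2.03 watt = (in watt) 2.904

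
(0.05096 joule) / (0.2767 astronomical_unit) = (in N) 1.231e-12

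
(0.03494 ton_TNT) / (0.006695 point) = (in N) 6.19e+13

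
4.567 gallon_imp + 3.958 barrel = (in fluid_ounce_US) 2.198e+04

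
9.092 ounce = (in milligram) 2.578e+05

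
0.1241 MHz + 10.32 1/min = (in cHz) 1.241e+07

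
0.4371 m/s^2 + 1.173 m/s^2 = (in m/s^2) 1.61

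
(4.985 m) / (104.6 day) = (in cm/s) 5.516e-05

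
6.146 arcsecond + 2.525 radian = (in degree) 144.7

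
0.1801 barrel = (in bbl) 0.1801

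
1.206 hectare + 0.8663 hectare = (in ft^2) 2.231e+05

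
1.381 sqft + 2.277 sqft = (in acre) 8.398e-05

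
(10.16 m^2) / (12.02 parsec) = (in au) 1.831e-28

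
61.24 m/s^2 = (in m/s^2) 61.24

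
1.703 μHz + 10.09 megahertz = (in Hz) 1.009e+07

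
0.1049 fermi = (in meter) 1.049e-16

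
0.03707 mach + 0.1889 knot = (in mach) 0.03736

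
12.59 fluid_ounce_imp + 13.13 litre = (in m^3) 0.01349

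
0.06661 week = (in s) 4.029e+04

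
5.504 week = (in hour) 924.7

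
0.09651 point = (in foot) 0.0001117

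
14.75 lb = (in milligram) 6.69e+06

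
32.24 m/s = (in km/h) 116.1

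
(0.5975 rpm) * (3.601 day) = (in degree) 1.115e+06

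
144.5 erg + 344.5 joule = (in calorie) 82.34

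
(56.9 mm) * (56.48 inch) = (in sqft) 0.8786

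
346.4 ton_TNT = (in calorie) 3.464e+11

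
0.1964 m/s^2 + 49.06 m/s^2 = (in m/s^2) 49.26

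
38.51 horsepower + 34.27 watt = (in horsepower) 38.56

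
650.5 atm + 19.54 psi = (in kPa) 6.605e+04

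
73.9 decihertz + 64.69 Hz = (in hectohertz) 0.7208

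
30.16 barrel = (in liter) 4795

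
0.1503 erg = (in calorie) 3.592e-09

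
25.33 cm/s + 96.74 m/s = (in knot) 188.5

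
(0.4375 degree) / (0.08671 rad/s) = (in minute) 0.001468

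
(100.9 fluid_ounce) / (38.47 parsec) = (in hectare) 2.514e-25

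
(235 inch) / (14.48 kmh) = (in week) 2.454e-06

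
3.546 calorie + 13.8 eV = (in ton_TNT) 3.546e-09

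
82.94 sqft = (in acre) 0.001904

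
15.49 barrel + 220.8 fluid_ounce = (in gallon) 652.3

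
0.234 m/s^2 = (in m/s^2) 0.234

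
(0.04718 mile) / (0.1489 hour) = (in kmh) 0.5099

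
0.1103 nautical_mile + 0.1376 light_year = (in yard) 1.424e+15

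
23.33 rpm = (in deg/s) 140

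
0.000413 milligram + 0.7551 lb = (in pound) 0.7551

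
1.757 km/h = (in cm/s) 48.81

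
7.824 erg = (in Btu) 7.416e-10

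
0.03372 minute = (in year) 6.416e-08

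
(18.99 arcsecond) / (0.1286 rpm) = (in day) 7.913e-08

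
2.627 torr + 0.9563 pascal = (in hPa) 3.512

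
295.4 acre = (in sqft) 1.287e+07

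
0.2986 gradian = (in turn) 0.0007465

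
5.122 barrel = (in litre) 814.3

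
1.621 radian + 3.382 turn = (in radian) 22.87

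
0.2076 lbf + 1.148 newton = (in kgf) 0.2112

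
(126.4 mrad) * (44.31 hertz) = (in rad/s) 5.601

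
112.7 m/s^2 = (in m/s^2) 112.7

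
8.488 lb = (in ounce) 135.8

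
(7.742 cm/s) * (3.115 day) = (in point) 5.906e+07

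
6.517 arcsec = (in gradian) 0.002011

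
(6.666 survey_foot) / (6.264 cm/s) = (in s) 32.44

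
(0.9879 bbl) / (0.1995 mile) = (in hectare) 4.892e-08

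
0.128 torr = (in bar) 0.0001707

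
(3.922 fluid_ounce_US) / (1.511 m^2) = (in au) 5.131e-16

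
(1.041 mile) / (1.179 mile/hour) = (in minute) 52.98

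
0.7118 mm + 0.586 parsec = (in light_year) 1.911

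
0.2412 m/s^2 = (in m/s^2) 0.2412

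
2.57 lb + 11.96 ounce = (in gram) 1505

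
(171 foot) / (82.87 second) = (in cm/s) 62.89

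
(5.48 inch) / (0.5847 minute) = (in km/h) 0.01428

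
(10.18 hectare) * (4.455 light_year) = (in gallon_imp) 9.438e+23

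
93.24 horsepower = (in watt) 6.953e+04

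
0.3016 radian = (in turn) 0.048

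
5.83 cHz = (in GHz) 5.83e-11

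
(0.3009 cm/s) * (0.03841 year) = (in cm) 3.645e+05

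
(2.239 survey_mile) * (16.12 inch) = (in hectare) 0.1475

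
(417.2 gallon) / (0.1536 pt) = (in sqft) 3.137e+05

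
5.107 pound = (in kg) 2.316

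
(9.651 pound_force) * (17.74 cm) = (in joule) 7.616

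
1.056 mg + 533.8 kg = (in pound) 1177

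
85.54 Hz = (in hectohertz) 0.8554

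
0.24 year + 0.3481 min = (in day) 87.6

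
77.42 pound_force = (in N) 344.4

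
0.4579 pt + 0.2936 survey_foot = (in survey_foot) 0.2941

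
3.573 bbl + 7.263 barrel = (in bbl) 10.84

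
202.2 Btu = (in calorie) 5.099e+04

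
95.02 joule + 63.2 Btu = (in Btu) 63.29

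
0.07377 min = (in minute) 0.07377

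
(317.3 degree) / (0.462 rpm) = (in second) 114.5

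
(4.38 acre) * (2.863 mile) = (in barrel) 5.137e+08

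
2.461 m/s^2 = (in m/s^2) 2.461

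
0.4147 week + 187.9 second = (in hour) 69.72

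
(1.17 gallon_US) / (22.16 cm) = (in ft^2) 0.2151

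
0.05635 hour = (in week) 0.0003354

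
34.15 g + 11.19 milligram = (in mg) 3.416e+04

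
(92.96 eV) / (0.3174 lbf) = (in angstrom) 1.055e-07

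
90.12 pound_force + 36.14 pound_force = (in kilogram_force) 57.27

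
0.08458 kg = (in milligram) 8.458e+04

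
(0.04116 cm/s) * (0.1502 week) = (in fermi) 3.739e+16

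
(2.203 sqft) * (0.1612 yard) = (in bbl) 0.1898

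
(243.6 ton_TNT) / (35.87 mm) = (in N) 2.841e+13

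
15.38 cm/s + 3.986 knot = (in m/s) 2.204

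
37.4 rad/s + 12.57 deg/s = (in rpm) 359.2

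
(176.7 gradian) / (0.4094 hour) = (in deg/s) 0.1079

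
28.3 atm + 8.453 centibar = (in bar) 28.76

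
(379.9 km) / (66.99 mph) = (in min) 211.4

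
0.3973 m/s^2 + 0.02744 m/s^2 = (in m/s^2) 0.4247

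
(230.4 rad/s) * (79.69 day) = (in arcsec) 3.272e+14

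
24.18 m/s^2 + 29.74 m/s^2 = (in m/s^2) 53.92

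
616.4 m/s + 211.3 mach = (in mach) 213.1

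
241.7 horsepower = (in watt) 1.802e+05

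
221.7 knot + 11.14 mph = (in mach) 0.3496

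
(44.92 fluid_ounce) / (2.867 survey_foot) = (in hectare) 1.52e-07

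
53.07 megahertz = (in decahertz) 5.307e+06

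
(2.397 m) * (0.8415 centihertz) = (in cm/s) 2.017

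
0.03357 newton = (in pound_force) 0.007547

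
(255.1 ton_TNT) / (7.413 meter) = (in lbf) 3.237e+10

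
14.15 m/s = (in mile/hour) 31.65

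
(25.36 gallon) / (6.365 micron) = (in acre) 3.727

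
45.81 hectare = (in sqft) 4.931e+06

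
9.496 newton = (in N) 9.496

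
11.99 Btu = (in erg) 1.265e+11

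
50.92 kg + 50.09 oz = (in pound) 115.4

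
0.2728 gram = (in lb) 0.0006014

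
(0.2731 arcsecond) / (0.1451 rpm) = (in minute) 1.452e-06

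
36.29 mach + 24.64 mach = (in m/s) 2.075e+04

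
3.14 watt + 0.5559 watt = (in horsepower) 0.004956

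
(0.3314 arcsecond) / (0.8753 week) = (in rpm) 2.898e-11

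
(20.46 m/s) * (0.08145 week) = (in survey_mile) 626.3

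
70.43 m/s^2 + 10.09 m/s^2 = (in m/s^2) 80.52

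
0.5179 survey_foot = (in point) 447.5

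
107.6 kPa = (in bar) 1.076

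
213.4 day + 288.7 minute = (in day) 213.6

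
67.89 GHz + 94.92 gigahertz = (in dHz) 1.628e+12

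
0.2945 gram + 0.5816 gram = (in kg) 0.0008761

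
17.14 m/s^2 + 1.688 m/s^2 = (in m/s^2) 18.83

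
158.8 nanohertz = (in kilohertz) 1.588e-10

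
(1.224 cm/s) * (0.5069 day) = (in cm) 5.361e+04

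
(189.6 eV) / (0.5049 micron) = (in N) 6.016e-11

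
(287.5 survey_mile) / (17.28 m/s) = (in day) 0.3099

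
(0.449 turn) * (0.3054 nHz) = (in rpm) 8.227e-09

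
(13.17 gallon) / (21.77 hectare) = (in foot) 7.513e-07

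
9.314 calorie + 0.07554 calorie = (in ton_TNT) 9.39e-09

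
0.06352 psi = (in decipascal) 4380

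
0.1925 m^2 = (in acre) 4.757e-05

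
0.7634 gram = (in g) 0.7634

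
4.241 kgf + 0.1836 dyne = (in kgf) 4.241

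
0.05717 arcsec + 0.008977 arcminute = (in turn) 4.597e-07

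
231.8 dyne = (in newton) 0.002318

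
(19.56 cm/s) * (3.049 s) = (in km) 0.0005964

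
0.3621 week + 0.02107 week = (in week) 0.3832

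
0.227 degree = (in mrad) 3.962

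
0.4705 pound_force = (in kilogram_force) 0.2134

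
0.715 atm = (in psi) 10.51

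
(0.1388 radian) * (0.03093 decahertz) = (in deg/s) 2.46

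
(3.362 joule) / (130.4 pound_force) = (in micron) 5796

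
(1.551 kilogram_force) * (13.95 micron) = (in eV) 1.324e+15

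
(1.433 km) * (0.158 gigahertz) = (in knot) 4.401e+11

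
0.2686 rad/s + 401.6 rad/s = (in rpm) 3838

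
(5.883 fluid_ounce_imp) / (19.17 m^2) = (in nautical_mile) 4.708e-09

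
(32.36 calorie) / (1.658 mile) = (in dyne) 5074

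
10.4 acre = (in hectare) 4.209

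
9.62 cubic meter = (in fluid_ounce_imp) 3.386e+05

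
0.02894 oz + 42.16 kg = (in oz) 1487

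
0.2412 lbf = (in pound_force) 0.2412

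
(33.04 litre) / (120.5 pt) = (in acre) 0.0001921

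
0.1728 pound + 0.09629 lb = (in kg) 0.1221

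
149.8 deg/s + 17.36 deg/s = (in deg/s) 167.2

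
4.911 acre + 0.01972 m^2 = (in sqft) 2.139e+05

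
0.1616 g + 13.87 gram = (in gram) 14.03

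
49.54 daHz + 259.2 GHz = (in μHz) 2.592e+17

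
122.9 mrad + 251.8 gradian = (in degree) 233.7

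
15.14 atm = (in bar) 15.34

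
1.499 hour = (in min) 89.94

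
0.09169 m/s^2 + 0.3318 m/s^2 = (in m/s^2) 0.4235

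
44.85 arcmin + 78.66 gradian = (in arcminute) 4292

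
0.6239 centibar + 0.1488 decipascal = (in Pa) 623.9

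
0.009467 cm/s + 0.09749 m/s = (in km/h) 0.3513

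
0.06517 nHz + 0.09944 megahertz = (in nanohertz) 9.944e+13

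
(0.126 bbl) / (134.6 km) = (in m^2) 1.488e-07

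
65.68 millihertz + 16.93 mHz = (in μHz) 8.261e+04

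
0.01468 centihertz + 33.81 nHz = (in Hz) 0.0001468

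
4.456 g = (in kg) 0.004456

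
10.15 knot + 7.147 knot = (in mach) 0.02613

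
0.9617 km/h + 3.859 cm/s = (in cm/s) 30.57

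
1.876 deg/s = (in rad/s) 0.03274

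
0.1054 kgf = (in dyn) 1.034e+05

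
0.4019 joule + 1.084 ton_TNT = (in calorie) 1.084e+09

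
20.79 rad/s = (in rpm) 198.5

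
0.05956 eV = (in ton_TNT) 2.281e-30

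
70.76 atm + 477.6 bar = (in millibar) 5.493e+05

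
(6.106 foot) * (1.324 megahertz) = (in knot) 4.79e+06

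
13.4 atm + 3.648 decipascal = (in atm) 13.4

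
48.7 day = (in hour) 1169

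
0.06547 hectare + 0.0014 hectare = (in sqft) 7198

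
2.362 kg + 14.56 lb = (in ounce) 316.3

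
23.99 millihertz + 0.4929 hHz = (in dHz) 493.1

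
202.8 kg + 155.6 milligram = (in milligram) 2.028e+08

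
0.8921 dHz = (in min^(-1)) 5.353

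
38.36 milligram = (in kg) 3.836e-05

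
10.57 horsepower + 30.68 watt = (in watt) 7913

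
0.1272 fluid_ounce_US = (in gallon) 0.0009938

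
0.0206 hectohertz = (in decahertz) 0.206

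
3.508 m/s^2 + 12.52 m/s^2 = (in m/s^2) 16.03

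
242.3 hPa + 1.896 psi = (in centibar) 37.3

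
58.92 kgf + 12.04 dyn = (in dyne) 5.778e+07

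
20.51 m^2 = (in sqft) 220.8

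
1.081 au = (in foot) 5.306e+11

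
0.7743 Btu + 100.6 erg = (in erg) 8.169e+09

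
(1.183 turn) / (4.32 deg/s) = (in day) 0.001141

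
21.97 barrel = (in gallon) 922.7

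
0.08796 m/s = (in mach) 0.0002583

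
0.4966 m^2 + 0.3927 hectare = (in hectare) 0.3927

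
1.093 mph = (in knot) 0.9498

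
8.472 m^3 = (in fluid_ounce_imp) 2.982e+05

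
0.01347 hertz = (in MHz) 1.347e-08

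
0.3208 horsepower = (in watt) 239.2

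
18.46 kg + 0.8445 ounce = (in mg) 1.848e+07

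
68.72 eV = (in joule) 1.101e-17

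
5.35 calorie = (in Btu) 0.02122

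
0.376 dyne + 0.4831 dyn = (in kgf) 8.76e-07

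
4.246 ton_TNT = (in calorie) 4.246e+09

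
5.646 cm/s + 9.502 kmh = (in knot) 5.24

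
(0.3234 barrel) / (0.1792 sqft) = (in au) 2.064e-11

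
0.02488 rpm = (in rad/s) 0.002605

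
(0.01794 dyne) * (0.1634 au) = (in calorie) 1048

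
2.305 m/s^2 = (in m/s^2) 2.305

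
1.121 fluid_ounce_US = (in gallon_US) 0.008758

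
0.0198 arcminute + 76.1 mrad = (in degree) 4.361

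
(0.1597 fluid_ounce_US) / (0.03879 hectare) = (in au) 8.139e-20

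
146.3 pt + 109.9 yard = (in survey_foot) 329.9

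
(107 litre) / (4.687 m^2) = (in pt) 64.71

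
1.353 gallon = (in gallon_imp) 1.127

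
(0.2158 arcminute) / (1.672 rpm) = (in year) 1.137e-11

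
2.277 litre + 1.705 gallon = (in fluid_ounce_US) 295.2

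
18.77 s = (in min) 0.3128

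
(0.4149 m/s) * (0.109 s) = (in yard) 0.04946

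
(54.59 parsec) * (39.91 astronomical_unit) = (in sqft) 1.083e+32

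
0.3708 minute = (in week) 3.679e-05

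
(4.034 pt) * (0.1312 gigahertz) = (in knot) 3.629e+05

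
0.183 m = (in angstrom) 1.83e+09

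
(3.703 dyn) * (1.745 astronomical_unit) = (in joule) 9.667e+06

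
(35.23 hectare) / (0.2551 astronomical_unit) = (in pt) 0.02617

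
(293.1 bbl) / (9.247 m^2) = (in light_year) 5.327e-16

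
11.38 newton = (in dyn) 1.138e+06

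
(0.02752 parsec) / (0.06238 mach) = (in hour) 1.111e+10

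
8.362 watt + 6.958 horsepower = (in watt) 5197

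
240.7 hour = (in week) 1.433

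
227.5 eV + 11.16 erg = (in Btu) 1.058e-09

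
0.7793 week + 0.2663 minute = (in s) 4.713e+05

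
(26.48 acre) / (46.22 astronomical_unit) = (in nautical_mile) 8.368e-12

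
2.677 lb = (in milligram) 1.214e+06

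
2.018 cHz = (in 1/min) 1.211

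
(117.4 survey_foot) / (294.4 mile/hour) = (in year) 8.622e-09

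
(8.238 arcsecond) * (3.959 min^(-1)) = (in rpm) 2.517e-05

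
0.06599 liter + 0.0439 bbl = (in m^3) 0.007046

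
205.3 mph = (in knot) 178.4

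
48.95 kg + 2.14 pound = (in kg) 49.92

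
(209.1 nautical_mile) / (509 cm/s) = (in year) 0.002413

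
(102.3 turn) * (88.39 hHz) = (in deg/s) 3.255e+08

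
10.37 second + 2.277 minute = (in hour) 0.04083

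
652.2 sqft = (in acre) 0.01497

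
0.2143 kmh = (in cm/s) 5.953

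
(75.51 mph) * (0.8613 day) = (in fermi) 2.512e+21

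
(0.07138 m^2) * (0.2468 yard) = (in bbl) 0.1013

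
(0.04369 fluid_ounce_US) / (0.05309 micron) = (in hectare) 0.002434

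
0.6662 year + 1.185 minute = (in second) 2.101e+07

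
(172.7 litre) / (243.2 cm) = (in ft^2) 0.7644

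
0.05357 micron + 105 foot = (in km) 0.032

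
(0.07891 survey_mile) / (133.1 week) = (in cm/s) 0.0001578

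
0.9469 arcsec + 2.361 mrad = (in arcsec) 487.9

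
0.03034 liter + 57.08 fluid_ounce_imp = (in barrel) 0.01039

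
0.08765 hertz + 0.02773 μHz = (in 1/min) 5.259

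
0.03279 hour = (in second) 118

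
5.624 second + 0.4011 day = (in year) 0.001099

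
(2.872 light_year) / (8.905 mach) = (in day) 1.037e+08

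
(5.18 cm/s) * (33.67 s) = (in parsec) 5.652e-17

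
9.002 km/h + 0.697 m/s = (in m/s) 3.198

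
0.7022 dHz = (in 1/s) 0.07022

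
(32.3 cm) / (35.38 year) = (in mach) 8.502e-13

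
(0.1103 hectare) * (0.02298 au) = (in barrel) 2.385e+13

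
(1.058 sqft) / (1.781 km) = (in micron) 55.19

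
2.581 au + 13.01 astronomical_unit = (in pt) 6.611e+15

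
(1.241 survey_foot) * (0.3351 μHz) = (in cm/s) 1.268e-05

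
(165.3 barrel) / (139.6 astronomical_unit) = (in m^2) 1.258e-12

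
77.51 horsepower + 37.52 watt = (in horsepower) 77.56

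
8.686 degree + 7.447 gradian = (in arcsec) 5.54e+04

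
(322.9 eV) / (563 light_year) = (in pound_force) 2.184e-36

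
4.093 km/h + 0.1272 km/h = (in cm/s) 117.2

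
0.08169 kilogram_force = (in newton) 0.8011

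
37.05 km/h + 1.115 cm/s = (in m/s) 10.3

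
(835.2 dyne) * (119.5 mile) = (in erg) 1.606e+10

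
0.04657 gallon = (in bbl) 0.001109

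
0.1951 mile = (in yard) 343.4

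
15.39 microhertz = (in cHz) 0.001539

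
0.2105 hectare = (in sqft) 2.266e+04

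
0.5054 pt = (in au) 1.192e-15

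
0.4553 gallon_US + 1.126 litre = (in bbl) 0.01792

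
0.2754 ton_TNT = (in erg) 1.152e+16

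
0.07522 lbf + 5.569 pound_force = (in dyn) 2.511e+06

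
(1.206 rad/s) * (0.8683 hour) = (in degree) 2.16e+05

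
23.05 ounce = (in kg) 0.6535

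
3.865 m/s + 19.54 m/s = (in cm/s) 2340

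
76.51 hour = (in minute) 4591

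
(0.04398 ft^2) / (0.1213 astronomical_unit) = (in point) 6.383e-10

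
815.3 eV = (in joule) 1.306e-16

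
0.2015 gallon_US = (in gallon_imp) 0.1678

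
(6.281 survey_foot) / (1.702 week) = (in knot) 3.615e-06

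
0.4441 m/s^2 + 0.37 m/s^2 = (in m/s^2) 0.8141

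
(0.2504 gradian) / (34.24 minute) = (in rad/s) 1.915e-06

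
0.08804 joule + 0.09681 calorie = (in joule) 0.4931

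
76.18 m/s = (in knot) 148.1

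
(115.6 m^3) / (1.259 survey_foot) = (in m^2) 301.2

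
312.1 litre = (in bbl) 1.963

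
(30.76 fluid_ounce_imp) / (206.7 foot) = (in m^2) 1.387e-05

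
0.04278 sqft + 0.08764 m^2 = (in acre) 2.264e-05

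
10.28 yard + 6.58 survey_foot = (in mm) 1.141e+04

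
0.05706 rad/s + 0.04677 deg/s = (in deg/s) 3.316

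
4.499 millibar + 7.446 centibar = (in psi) 1.145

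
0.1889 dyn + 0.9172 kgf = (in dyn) 8.995e+05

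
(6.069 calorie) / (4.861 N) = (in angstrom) 5.224e+10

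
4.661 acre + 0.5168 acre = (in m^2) 2.095e+04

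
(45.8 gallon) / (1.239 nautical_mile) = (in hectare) 7.556e-09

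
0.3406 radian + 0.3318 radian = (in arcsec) 1.387e+05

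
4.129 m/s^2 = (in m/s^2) 4.129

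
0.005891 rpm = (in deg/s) 0.03535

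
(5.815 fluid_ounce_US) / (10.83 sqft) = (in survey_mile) 1.062e-07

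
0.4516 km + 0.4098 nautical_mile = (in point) 3.431e+06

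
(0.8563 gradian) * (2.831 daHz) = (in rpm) 3.636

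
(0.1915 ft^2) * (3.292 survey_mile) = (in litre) 9.426e+04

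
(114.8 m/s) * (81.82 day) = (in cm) 8.115e+10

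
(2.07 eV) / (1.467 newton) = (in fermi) 0.0002261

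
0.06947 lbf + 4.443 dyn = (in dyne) 3.091e+04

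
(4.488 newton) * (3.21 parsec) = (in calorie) 1.062e+17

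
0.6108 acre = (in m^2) 2472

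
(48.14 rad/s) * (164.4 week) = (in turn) 7.618e+08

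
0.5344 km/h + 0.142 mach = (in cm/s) 4850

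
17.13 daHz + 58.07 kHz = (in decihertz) 5.824e+05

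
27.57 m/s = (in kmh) 99.25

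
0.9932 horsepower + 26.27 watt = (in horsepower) 1.028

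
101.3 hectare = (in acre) 250.3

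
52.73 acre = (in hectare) 21.34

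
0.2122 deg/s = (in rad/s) 0.003704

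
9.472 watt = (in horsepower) 0.0127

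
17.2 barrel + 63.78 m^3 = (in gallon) 1.757e+04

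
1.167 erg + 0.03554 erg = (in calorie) 2.874e-08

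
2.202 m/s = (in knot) 4.28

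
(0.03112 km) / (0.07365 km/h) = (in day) 0.01761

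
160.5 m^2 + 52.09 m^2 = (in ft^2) 2288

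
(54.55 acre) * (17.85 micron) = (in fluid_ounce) 1.332e+05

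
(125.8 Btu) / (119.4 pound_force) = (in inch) 9839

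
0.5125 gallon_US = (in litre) 1.94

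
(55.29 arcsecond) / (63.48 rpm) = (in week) 6.667e-11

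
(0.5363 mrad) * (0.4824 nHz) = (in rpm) 2.471e-12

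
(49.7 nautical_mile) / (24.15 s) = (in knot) 7409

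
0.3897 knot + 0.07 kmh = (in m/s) 0.2199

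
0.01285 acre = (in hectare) 0.0052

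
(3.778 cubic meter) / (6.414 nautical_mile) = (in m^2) 0.000318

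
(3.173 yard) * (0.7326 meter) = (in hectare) 0.0002126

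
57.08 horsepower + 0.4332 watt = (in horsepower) 57.08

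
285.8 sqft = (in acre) 0.006561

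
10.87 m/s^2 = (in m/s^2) 10.87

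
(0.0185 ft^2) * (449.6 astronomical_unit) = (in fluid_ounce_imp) 4.069e+15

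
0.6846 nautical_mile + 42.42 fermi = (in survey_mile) 0.7878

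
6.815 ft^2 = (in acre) 0.0001565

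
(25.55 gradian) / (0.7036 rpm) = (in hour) 0.001513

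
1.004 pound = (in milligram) 4.554e+05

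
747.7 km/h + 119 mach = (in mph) 9.11e+04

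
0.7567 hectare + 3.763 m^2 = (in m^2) 7571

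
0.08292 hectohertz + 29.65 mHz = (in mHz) 8322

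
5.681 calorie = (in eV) 1.484e+20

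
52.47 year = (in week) 2736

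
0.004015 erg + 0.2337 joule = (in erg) 2.337e+06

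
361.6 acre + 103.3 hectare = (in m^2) 2.496e+06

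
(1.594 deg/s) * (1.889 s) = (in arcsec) 1.084e+04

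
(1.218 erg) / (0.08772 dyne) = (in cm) 13.89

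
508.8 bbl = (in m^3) 80.89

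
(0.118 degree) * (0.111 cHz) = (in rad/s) 2.286e-06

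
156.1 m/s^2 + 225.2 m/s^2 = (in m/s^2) 381.3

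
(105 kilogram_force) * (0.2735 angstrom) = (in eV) 1.758e+11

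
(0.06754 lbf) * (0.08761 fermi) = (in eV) 164.3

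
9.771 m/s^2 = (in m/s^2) 9.771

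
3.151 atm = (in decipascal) 3.193e+06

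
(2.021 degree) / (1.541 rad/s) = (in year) 7.258e-10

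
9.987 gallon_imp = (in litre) 45.4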